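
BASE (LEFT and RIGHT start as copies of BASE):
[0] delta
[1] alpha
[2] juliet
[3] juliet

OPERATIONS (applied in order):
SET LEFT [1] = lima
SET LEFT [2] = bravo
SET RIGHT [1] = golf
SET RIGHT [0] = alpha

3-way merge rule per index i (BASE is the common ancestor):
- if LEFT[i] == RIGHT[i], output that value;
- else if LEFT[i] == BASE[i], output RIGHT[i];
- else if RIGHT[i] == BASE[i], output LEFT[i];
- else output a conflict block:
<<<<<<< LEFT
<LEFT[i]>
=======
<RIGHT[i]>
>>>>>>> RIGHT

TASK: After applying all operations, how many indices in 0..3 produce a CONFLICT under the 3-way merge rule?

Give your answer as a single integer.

Answer: 1

Derivation:
Final LEFT:  [delta, lima, bravo, juliet]
Final RIGHT: [alpha, golf, juliet, juliet]
i=0: L=delta=BASE, R=alpha -> take RIGHT -> alpha
i=1: BASE=alpha L=lima R=golf all differ -> CONFLICT
i=2: L=bravo, R=juliet=BASE -> take LEFT -> bravo
i=3: L=juliet R=juliet -> agree -> juliet
Conflict count: 1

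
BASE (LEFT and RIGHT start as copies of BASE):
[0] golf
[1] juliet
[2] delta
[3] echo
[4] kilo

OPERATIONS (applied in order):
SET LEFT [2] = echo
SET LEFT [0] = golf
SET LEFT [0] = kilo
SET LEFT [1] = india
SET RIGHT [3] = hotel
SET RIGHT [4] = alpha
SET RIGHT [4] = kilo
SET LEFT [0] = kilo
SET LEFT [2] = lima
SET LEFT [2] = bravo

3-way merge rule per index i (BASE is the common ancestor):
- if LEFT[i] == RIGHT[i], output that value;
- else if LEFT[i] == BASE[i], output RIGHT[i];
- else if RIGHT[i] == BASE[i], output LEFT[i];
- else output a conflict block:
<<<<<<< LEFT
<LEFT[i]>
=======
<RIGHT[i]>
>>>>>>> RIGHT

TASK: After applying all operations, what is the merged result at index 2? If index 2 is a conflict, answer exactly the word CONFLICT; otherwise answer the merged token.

Final LEFT:  [kilo, india, bravo, echo, kilo]
Final RIGHT: [golf, juliet, delta, hotel, kilo]
i=0: L=kilo, R=golf=BASE -> take LEFT -> kilo
i=1: L=india, R=juliet=BASE -> take LEFT -> india
i=2: L=bravo, R=delta=BASE -> take LEFT -> bravo
i=3: L=echo=BASE, R=hotel -> take RIGHT -> hotel
i=4: L=kilo R=kilo -> agree -> kilo
Index 2 -> bravo

Answer: bravo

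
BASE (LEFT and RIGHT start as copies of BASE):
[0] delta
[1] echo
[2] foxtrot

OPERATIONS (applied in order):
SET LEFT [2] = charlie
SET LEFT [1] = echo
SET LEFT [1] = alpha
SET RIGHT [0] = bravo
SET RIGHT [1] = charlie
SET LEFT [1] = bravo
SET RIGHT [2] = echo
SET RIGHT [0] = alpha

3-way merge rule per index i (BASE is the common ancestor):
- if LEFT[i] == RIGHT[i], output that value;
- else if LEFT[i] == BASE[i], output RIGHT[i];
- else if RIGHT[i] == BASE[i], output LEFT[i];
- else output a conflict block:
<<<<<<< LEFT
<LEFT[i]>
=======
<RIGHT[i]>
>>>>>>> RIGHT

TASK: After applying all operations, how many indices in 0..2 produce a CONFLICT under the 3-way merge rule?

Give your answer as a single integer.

Final LEFT:  [delta, bravo, charlie]
Final RIGHT: [alpha, charlie, echo]
i=0: L=delta=BASE, R=alpha -> take RIGHT -> alpha
i=1: BASE=echo L=bravo R=charlie all differ -> CONFLICT
i=2: BASE=foxtrot L=charlie R=echo all differ -> CONFLICT
Conflict count: 2

Answer: 2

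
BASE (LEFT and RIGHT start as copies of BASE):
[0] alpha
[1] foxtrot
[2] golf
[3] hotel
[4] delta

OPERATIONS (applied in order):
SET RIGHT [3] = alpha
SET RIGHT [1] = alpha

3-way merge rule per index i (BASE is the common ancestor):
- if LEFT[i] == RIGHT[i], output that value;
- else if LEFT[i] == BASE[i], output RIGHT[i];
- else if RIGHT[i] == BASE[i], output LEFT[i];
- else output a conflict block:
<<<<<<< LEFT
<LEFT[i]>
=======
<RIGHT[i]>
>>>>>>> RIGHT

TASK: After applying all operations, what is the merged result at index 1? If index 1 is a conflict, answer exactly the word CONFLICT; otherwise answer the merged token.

Answer: alpha

Derivation:
Final LEFT:  [alpha, foxtrot, golf, hotel, delta]
Final RIGHT: [alpha, alpha, golf, alpha, delta]
i=0: L=alpha R=alpha -> agree -> alpha
i=1: L=foxtrot=BASE, R=alpha -> take RIGHT -> alpha
i=2: L=golf R=golf -> agree -> golf
i=3: L=hotel=BASE, R=alpha -> take RIGHT -> alpha
i=4: L=delta R=delta -> agree -> delta
Index 1 -> alpha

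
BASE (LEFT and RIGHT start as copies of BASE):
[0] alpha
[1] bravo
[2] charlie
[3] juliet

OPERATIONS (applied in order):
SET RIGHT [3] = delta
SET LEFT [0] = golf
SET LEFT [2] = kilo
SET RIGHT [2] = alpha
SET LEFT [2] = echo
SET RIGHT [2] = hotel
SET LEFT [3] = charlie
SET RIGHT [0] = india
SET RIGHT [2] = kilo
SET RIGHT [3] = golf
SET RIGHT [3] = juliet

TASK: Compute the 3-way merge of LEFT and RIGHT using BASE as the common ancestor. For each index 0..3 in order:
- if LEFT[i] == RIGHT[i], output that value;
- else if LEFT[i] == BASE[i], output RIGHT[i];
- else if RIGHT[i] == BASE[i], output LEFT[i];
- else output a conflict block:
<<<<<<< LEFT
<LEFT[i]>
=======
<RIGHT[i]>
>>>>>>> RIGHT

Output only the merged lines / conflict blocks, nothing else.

Answer: <<<<<<< LEFT
golf
=======
india
>>>>>>> RIGHT
bravo
<<<<<<< LEFT
echo
=======
kilo
>>>>>>> RIGHT
charlie

Derivation:
Final LEFT:  [golf, bravo, echo, charlie]
Final RIGHT: [india, bravo, kilo, juliet]
i=0: BASE=alpha L=golf R=india all differ -> CONFLICT
i=1: L=bravo R=bravo -> agree -> bravo
i=2: BASE=charlie L=echo R=kilo all differ -> CONFLICT
i=3: L=charlie, R=juliet=BASE -> take LEFT -> charlie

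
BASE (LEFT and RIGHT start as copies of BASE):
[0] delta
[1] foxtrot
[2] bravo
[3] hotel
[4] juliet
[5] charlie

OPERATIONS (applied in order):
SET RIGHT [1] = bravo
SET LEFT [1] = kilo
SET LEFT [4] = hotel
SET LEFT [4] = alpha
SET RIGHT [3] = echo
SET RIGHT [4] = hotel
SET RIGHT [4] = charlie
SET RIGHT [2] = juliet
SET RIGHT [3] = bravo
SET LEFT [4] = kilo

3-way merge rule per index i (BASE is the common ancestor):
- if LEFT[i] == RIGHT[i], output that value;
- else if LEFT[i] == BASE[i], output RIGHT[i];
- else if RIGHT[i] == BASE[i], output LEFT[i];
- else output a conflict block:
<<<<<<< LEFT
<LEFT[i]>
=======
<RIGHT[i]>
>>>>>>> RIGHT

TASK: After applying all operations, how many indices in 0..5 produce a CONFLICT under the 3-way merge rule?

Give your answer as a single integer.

Final LEFT:  [delta, kilo, bravo, hotel, kilo, charlie]
Final RIGHT: [delta, bravo, juliet, bravo, charlie, charlie]
i=0: L=delta R=delta -> agree -> delta
i=1: BASE=foxtrot L=kilo R=bravo all differ -> CONFLICT
i=2: L=bravo=BASE, R=juliet -> take RIGHT -> juliet
i=3: L=hotel=BASE, R=bravo -> take RIGHT -> bravo
i=4: BASE=juliet L=kilo R=charlie all differ -> CONFLICT
i=5: L=charlie R=charlie -> agree -> charlie
Conflict count: 2

Answer: 2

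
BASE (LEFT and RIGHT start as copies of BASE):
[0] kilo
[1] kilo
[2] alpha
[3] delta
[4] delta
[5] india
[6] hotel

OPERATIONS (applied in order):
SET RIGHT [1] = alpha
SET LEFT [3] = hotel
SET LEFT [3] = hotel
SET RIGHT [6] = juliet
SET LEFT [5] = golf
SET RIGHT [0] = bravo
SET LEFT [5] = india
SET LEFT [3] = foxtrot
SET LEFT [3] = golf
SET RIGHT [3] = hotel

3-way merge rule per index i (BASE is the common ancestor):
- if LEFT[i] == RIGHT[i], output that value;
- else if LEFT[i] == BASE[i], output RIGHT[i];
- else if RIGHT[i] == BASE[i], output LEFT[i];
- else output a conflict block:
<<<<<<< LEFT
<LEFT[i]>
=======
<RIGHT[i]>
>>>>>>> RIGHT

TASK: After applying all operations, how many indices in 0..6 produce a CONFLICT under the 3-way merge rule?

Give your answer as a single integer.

Answer: 1

Derivation:
Final LEFT:  [kilo, kilo, alpha, golf, delta, india, hotel]
Final RIGHT: [bravo, alpha, alpha, hotel, delta, india, juliet]
i=0: L=kilo=BASE, R=bravo -> take RIGHT -> bravo
i=1: L=kilo=BASE, R=alpha -> take RIGHT -> alpha
i=2: L=alpha R=alpha -> agree -> alpha
i=3: BASE=delta L=golf R=hotel all differ -> CONFLICT
i=4: L=delta R=delta -> agree -> delta
i=5: L=india R=india -> agree -> india
i=6: L=hotel=BASE, R=juliet -> take RIGHT -> juliet
Conflict count: 1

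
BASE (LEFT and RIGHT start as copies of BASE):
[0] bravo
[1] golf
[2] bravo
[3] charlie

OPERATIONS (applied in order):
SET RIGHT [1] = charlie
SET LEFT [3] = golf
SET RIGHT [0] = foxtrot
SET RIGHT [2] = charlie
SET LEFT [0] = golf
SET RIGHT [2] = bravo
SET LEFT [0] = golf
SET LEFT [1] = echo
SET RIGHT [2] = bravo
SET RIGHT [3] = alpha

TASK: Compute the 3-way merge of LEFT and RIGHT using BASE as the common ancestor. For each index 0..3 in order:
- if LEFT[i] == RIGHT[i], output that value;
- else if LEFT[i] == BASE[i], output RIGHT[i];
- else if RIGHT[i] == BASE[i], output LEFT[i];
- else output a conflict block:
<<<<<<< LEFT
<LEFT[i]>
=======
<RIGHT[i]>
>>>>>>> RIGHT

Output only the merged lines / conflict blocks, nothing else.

Answer: <<<<<<< LEFT
golf
=======
foxtrot
>>>>>>> RIGHT
<<<<<<< LEFT
echo
=======
charlie
>>>>>>> RIGHT
bravo
<<<<<<< LEFT
golf
=======
alpha
>>>>>>> RIGHT

Derivation:
Final LEFT:  [golf, echo, bravo, golf]
Final RIGHT: [foxtrot, charlie, bravo, alpha]
i=0: BASE=bravo L=golf R=foxtrot all differ -> CONFLICT
i=1: BASE=golf L=echo R=charlie all differ -> CONFLICT
i=2: L=bravo R=bravo -> agree -> bravo
i=3: BASE=charlie L=golf R=alpha all differ -> CONFLICT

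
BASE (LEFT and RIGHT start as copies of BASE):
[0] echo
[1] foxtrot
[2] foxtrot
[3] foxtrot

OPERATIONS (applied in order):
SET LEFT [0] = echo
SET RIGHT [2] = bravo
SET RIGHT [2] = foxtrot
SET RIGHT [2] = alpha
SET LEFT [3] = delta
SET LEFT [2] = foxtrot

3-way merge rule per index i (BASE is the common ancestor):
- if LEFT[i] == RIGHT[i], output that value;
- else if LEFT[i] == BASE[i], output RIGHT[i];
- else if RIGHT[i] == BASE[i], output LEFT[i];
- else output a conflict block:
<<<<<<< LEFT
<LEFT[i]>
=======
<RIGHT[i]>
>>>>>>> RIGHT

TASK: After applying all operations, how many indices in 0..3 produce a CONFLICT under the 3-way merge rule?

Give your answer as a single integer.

Final LEFT:  [echo, foxtrot, foxtrot, delta]
Final RIGHT: [echo, foxtrot, alpha, foxtrot]
i=0: L=echo R=echo -> agree -> echo
i=1: L=foxtrot R=foxtrot -> agree -> foxtrot
i=2: L=foxtrot=BASE, R=alpha -> take RIGHT -> alpha
i=3: L=delta, R=foxtrot=BASE -> take LEFT -> delta
Conflict count: 0

Answer: 0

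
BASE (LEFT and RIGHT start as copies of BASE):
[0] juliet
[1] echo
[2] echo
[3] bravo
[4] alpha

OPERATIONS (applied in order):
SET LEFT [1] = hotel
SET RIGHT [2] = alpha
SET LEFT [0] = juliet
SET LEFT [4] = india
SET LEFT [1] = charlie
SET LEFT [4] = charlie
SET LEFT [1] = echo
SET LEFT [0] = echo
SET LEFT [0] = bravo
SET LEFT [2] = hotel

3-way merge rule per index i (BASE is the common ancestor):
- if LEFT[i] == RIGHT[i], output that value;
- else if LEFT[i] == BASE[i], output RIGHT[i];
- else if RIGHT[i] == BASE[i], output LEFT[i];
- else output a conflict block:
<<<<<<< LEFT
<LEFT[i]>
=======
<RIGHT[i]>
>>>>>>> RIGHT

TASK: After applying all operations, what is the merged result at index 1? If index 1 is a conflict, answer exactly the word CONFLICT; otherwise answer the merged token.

Final LEFT:  [bravo, echo, hotel, bravo, charlie]
Final RIGHT: [juliet, echo, alpha, bravo, alpha]
i=0: L=bravo, R=juliet=BASE -> take LEFT -> bravo
i=1: L=echo R=echo -> agree -> echo
i=2: BASE=echo L=hotel R=alpha all differ -> CONFLICT
i=3: L=bravo R=bravo -> agree -> bravo
i=4: L=charlie, R=alpha=BASE -> take LEFT -> charlie
Index 1 -> echo

Answer: echo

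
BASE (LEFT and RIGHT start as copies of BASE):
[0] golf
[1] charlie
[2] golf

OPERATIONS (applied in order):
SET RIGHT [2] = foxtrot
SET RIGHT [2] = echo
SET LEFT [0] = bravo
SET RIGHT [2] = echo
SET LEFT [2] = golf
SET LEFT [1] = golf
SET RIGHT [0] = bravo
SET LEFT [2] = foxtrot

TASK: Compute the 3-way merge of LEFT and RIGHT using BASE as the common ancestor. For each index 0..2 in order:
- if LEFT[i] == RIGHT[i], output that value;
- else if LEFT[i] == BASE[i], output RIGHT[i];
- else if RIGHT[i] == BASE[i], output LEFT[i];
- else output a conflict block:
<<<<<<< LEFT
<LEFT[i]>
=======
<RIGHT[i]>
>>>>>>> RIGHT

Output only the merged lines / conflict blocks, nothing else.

Final LEFT:  [bravo, golf, foxtrot]
Final RIGHT: [bravo, charlie, echo]
i=0: L=bravo R=bravo -> agree -> bravo
i=1: L=golf, R=charlie=BASE -> take LEFT -> golf
i=2: BASE=golf L=foxtrot R=echo all differ -> CONFLICT

Answer: bravo
golf
<<<<<<< LEFT
foxtrot
=======
echo
>>>>>>> RIGHT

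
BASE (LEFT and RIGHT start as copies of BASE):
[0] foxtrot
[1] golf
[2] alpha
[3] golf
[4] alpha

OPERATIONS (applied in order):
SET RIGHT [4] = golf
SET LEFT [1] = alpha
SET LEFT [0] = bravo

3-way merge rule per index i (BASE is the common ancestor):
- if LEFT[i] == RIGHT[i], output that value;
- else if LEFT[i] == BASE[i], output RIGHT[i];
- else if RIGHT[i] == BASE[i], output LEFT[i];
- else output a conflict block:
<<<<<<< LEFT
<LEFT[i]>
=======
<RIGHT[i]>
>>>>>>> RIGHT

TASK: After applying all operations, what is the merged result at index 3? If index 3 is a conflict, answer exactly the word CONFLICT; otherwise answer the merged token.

Final LEFT:  [bravo, alpha, alpha, golf, alpha]
Final RIGHT: [foxtrot, golf, alpha, golf, golf]
i=0: L=bravo, R=foxtrot=BASE -> take LEFT -> bravo
i=1: L=alpha, R=golf=BASE -> take LEFT -> alpha
i=2: L=alpha R=alpha -> agree -> alpha
i=3: L=golf R=golf -> agree -> golf
i=4: L=alpha=BASE, R=golf -> take RIGHT -> golf
Index 3 -> golf

Answer: golf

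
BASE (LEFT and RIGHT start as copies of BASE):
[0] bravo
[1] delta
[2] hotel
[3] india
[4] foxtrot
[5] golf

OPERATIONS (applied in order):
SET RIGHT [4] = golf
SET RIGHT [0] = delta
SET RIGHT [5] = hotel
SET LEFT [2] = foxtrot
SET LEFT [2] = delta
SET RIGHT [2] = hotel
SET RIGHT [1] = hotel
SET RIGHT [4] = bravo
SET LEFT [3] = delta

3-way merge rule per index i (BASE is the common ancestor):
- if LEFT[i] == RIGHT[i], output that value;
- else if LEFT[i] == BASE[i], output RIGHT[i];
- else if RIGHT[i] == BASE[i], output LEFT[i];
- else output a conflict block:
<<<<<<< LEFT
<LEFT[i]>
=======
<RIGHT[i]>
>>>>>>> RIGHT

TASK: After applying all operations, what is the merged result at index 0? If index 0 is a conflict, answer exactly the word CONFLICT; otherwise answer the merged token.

Final LEFT:  [bravo, delta, delta, delta, foxtrot, golf]
Final RIGHT: [delta, hotel, hotel, india, bravo, hotel]
i=0: L=bravo=BASE, R=delta -> take RIGHT -> delta
i=1: L=delta=BASE, R=hotel -> take RIGHT -> hotel
i=2: L=delta, R=hotel=BASE -> take LEFT -> delta
i=3: L=delta, R=india=BASE -> take LEFT -> delta
i=4: L=foxtrot=BASE, R=bravo -> take RIGHT -> bravo
i=5: L=golf=BASE, R=hotel -> take RIGHT -> hotel
Index 0 -> delta

Answer: delta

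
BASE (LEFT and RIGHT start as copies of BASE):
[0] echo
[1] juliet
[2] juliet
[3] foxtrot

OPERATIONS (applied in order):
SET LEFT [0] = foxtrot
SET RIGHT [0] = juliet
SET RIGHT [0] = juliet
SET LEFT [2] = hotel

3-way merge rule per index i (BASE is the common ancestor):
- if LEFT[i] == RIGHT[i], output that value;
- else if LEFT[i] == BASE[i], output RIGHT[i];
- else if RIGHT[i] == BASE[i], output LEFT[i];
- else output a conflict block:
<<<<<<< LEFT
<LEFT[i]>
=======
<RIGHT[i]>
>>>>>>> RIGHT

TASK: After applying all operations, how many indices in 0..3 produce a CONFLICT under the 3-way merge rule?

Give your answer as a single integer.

Final LEFT:  [foxtrot, juliet, hotel, foxtrot]
Final RIGHT: [juliet, juliet, juliet, foxtrot]
i=0: BASE=echo L=foxtrot R=juliet all differ -> CONFLICT
i=1: L=juliet R=juliet -> agree -> juliet
i=2: L=hotel, R=juliet=BASE -> take LEFT -> hotel
i=3: L=foxtrot R=foxtrot -> agree -> foxtrot
Conflict count: 1

Answer: 1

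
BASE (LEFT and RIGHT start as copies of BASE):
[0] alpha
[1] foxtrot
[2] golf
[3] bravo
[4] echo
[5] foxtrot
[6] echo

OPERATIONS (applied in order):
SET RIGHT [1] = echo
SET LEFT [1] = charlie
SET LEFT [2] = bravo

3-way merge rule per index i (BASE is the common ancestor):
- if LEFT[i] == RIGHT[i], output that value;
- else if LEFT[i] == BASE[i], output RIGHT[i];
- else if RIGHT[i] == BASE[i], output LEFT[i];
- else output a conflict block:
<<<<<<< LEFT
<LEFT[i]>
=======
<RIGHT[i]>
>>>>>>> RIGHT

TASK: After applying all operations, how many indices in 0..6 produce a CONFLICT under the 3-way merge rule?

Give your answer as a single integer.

Answer: 1

Derivation:
Final LEFT:  [alpha, charlie, bravo, bravo, echo, foxtrot, echo]
Final RIGHT: [alpha, echo, golf, bravo, echo, foxtrot, echo]
i=0: L=alpha R=alpha -> agree -> alpha
i=1: BASE=foxtrot L=charlie R=echo all differ -> CONFLICT
i=2: L=bravo, R=golf=BASE -> take LEFT -> bravo
i=3: L=bravo R=bravo -> agree -> bravo
i=4: L=echo R=echo -> agree -> echo
i=5: L=foxtrot R=foxtrot -> agree -> foxtrot
i=6: L=echo R=echo -> agree -> echo
Conflict count: 1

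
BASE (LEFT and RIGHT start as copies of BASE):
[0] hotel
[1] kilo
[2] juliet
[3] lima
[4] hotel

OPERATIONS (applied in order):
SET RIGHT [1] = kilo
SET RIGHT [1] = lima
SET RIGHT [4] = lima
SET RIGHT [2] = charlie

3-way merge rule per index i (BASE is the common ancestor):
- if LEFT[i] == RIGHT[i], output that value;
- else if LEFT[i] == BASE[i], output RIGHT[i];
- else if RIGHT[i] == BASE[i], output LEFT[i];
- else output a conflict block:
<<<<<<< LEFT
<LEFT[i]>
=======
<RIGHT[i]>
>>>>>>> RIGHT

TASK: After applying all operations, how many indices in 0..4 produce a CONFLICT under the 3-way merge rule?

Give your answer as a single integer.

Answer: 0

Derivation:
Final LEFT:  [hotel, kilo, juliet, lima, hotel]
Final RIGHT: [hotel, lima, charlie, lima, lima]
i=0: L=hotel R=hotel -> agree -> hotel
i=1: L=kilo=BASE, R=lima -> take RIGHT -> lima
i=2: L=juliet=BASE, R=charlie -> take RIGHT -> charlie
i=3: L=lima R=lima -> agree -> lima
i=4: L=hotel=BASE, R=lima -> take RIGHT -> lima
Conflict count: 0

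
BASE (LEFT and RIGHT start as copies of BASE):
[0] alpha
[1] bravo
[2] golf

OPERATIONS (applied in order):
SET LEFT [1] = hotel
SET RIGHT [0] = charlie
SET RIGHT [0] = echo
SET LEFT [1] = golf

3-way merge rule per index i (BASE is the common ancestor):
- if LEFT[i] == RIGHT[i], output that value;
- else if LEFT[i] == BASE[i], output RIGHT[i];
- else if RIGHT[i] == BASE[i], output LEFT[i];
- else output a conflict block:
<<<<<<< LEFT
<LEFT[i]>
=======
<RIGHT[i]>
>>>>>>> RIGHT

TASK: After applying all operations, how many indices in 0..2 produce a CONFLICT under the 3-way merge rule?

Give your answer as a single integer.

Answer: 0

Derivation:
Final LEFT:  [alpha, golf, golf]
Final RIGHT: [echo, bravo, golf]
i=0: L=alpha=BASE, R=echo -> take RIGHT -> echo
i=1: L=golf, R=bravo=BASE -> take LEFT -> golf
i=2: L=golf R=golf -> agree -> golf
Conflict count: 0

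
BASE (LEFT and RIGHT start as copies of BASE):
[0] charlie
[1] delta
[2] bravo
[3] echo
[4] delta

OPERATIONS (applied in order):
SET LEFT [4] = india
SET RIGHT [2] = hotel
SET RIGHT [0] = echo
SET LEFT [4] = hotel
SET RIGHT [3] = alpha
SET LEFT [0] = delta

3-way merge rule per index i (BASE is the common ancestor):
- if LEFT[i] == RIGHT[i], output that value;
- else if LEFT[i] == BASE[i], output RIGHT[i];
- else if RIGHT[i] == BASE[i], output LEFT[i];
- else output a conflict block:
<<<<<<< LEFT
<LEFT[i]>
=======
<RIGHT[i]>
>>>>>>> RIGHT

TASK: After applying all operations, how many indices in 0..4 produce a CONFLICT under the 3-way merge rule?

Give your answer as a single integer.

Final LEFT:  [delta, delta, bravo, echo, hotel]
Final RIGHT: [echo, delta, hotel, alpha, delta]
i=0: BASE=charlie L=delta R=echo all differ -> CONFLICT
i=1: L=delta R=delta -> agree -> delta
i=2: L=bravo=BASE, R=hotel -> take RIGHT -> hotel
i=3: L=echo=BASE, R=alpha -> take RIGHT -> alpha
i=4: L=hotel, R=delta=BASE -> take LEFT -> hotel
Conflict count: 1

Answer: 1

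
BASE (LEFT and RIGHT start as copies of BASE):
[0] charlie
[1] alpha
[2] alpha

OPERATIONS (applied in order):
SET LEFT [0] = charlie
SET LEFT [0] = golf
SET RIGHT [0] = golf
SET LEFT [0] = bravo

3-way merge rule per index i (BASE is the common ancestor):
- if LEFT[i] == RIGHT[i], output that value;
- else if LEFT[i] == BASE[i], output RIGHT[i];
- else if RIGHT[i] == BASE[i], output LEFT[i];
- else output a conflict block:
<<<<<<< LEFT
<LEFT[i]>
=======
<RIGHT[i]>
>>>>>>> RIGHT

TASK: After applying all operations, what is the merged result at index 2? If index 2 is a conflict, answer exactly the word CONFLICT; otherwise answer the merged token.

Answer: alpha

Derivation:
Final LEFT:  [bravo, alpha, alpha]
Final RIGHT: [golf, alpha, alpha]
i=0: BASE=charlie L=bravo R=golf all differ -> CONFLICT
i=1: L=alpha R=alpha -> agree -> alpha
i=2: L=alpha R=alpha -> agree -> alpha
Index 2 -> alpha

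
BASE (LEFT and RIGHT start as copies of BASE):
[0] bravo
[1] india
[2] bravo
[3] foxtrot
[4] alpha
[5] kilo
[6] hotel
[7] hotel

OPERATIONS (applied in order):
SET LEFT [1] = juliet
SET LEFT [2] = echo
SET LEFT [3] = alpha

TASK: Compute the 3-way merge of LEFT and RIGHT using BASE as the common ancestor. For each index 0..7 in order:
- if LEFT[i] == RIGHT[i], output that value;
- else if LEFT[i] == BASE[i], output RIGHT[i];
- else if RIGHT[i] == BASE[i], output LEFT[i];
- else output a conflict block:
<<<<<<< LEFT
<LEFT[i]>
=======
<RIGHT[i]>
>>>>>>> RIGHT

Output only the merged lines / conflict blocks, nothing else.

Answer: bravo
juliet
echo
alpha
alpha
kilo
hotel
hotel

Derivation:
Final LEFT:  [bravo, juliet, echo, alpha, alpha, kilo, hotel, hotel]
Final RIGHT: [bravo, india, bravo, foxtrot, alpha, kilo, hotel, hotel]
i=0: L=bravo R=bravo -> agree -> bravo
i=1: L=juliet, R=india=BASE -> take LEFT -> juliet
i=2: L=echo, R=bravo=BASE -> take LEFT -> echo
i=3: L=alpha, R=foxtrot=BASE -> take LEFT -> alpha
i=4: L=alpha R=alpha -> agree -> alpha
i=5: L=kilo R=kilo -> agree -> kilo
i=6: L=hotel R=hotel -> agree -> hotel
i=7: L=hotel R=hotel -> agree -> hotel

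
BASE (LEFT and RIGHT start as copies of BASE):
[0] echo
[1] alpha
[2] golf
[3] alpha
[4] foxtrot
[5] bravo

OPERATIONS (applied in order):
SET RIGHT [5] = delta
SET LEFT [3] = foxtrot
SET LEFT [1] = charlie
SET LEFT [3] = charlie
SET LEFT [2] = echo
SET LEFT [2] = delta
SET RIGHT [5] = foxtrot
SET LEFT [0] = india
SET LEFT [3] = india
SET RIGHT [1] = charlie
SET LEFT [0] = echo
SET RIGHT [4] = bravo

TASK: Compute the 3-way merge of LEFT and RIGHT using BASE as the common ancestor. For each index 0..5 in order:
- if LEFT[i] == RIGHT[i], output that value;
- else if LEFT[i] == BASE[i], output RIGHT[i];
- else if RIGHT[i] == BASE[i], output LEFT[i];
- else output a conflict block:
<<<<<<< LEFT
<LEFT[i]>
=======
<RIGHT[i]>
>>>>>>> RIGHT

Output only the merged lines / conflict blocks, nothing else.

Answer: echo
charlie
delta
india
bravo
foxtrot

Derivation:
Final LEFT:  [echo, charlie, delta, india, foxtrot, bravo]
Final RIGHT: [echo, charlie, golf, alpha, bravo, foxtrot]
i=0: L=echo R=echo -> agree -> echo
i=1: L=charlie R=charlie -> agree -> charlie
i=2: L=delta, R=golf=BASE -> take LEFT -> delta
i=3: L=india, R=alpha=BASE -> take LEFT -> india
i=4: L=foxtrot=BASE, R=bravo -> take RIGHT -> bravo
i=5: L=bravo=BASE, R=foxtrot -> take RIGHT -> foxtrot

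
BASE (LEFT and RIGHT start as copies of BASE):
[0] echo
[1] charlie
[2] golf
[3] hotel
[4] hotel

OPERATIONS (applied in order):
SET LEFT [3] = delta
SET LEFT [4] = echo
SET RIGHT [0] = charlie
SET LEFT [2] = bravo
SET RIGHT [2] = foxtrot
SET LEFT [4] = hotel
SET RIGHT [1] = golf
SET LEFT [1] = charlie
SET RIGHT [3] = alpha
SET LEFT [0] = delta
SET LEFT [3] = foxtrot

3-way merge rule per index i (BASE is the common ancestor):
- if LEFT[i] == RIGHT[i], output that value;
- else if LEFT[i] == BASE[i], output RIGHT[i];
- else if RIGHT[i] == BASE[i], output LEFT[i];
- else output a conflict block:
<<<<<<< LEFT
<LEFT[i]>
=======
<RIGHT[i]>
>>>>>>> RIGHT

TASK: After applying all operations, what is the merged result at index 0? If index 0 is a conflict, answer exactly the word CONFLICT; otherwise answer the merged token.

Final LEFT:  [delta, charlie, bravo, foxtrot, hotel]
Final RIGHT: [charlie, golf, foxtrot, alpha, hotel]
i=0: BASE=echo L=delta R=charlie all differ -> CONFLICT
i=1: L=charlie=BASE, R=golf -> take RIGHT -> golf
i=2: BASE=golf L=bravo R=foxtrot all differ -> CONFLICT
i=3: BASE=hotel L=foxtrot R=alpha all differ -> CONFLICT
i=4: L=hotel R=hotel -> agree -> hotel
Index 0 -> CONFLICT

Answer: CONFLICT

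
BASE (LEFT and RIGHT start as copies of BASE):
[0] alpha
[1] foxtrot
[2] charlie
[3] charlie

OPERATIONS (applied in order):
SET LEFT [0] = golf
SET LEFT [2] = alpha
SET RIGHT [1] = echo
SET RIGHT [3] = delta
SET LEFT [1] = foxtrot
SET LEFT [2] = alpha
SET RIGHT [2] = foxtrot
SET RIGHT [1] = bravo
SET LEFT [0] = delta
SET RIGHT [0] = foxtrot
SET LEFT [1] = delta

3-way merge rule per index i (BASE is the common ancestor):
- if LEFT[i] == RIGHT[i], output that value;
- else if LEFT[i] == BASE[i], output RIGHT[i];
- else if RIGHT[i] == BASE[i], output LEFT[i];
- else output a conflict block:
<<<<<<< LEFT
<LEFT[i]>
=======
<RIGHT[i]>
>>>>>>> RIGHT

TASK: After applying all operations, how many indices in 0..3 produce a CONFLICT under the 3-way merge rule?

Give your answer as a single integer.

Answer: 3

Derivation:
Final LEFT:  [delta, delta, alpha, charlie]
Final RIGHT: [foxtrot, bravo, foxtrot, delta]
i=0: BASE=alpha L=delta R=foxtrot all differ -> CONFLICT
i=1: BASE=foxtrot L=delta R=bravo all differ -> CONFLICT
i=2: BASE=charlie L=alpha R=foxtrot all differ -> CONFLICT
i=3: L=charlie=BASE, R=delta -> take RIGHT -> delta
Conflict count: 3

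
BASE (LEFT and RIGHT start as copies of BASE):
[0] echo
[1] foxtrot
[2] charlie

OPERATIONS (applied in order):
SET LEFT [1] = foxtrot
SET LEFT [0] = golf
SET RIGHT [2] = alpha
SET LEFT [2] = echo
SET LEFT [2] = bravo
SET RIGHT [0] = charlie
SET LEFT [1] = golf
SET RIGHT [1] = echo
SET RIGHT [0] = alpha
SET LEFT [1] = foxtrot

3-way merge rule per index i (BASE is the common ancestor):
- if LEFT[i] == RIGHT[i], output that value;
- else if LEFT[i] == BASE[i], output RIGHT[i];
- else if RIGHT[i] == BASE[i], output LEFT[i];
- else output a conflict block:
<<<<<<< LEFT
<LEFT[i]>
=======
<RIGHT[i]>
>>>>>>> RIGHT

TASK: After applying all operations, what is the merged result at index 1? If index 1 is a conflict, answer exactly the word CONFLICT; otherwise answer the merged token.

Answer: echo

Derivation:
Final LEFT:  [golf, foxtrot, bravo]
Final RIGHT: [alpha, echo, alpha]
i=0: BASE=echo L=golf R=alpha all differ -> CONFLICT
i=1: L=foxtrot=BASE, R=echo -> take RIGHT -> echo
i=2: BASE=charlie L=bravo R=alpha all differ -> CONFLICT
Index 1 -> echo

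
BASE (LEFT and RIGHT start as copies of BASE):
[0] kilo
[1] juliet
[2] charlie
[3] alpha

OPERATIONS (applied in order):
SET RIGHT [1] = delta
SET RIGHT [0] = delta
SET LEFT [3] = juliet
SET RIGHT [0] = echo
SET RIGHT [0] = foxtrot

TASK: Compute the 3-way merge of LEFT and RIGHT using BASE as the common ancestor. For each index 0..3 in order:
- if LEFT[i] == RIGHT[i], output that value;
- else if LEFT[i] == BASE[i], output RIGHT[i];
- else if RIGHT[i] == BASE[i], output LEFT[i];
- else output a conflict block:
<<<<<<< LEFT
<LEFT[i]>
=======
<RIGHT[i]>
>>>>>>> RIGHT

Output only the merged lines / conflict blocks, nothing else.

Final LEFT:  [kilo, juliet, charlie, juliet]
Final RIGHT: [foxtrot, delta, charlie, alpha]
i=0: L=kilo=BASE, R=foxtrot -> take RIGHT -> foxtrot
i=1: L=juliet=BASE, R=delta -> take RIGHT -> delta
i=2: L=charlie R=charlie -> agree -> charlie
i=3: L=juliet, R=alpha=BASE -> take LEFT -> juliet

Answer: foxtrot
delta
charlie
juliet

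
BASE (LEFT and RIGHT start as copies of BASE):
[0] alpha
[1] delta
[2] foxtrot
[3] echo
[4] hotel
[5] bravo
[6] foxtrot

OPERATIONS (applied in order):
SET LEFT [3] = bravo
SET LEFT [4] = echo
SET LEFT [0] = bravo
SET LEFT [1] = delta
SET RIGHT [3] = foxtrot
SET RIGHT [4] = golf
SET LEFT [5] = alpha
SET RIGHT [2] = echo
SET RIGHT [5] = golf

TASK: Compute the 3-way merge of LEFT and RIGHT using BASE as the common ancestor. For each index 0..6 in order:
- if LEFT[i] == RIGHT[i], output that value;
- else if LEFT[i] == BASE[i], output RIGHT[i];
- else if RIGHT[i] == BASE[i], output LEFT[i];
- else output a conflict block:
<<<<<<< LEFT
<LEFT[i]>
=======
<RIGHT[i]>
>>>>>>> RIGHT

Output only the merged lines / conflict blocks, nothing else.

Answer: bravo
delta
echo
<<<<<<< LEFT
bravo
=======
foxtrot
>>>>>>> RIGHT
<<<<<<< LEFT
echo
=======
golf
>>>>>>> RIGHT
<<<<<<< LEFT
alpha
=======
golf
>>>>>>> RIGHT
foxtrot

Derivation:
Final LEFT:  [bravo, delta, foxtrot, bravo, echo, alpha, foxtrot]
Final RIGHT: [alpha, delta, echo, foxtrot, golf, golf, foxtrot]
i=0: L=bravo, R=alpha=BASE -> take LEFT -> bravo
i=1: L=delta R=delta -> agree -> delta
i=2: L=foxtrot=BASE, R=echo -> take RIGHT -> echo
i=3: BASE=echo L=bravo R=foxtrot all differ -> CONFLICT
i=4: BASE=hotel L=echo R=golf all differ -> CONFLICT
i=5: BASE=bravo L=alpha R=golf all differ -> CONFLICT
i=6: L=foxtrot R=foxtrot -> agree -> foxtrot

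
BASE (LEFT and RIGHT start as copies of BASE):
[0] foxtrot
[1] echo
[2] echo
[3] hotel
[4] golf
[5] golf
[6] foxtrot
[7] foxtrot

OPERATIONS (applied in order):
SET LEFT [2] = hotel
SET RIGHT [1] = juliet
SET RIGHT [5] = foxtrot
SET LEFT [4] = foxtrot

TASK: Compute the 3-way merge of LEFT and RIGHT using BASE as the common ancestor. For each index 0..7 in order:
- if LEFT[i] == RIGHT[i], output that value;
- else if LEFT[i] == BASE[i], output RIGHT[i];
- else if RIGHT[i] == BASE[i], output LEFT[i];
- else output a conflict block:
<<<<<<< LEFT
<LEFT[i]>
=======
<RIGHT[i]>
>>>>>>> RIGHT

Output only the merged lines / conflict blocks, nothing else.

Answer: foxtrot
juliet
hotel
hotel
foxtrot
foxtrot
foxtrot
foxtrot

Derivation:
Final LEFT:  [foxtrot, echo, hotel, hotel, foxtrot, golf, foxtrot, foxtrot]
Final RIGHT: [foxtrot, juliet, echo, hotel, golf, foxtrot, foxtrot, foxtrot]
i=0: L=foxtrot R=foxtrot -> agree -> foxtrot
i=1: L=echo=BASE, R=juliet -> take RIGHT -> juliet
i=2: L=hotel, R=echo=BASE -> take LEFT -> hotel
i=3: L=hotel R=hotel -> agree -> hotel
i=4: L=foxtrot, R=golf=BASE -> take LEFT -> foxtrot
i=5: L=golf=BASE, R=foxtrot -> take RIGHT -> foxtrot
i=6: L=foxtrot R=foxtrot -> agree -> foxtrot
i=7: L=foxtrot R=foxtrot -> agree -> foxtrot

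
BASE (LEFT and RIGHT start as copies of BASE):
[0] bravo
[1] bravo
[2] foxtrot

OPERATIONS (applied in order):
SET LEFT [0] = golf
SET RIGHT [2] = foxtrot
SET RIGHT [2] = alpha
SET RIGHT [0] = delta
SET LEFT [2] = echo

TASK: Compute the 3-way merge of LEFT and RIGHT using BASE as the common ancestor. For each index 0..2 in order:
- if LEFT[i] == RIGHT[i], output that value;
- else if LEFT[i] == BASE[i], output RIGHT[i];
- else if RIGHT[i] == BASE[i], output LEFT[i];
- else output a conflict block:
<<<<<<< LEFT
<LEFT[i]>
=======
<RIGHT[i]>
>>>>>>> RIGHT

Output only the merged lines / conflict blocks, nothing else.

Final LEFT:  [golf, bravo, echo]
Final RIGHT: [delta, bravo, alpha]
i=0: BASE=bravo L=golf R=delta all differ -> CONFLICT
i=1: L=bravo R=bravo -> agree -> bravo
i=2: BASE=foxtrot L=echo R=alpha all differ -> CONFLICT

Answer: <<<<<<< LEFT
golf
=======
delta
>>>>>>> RIGHT
bravo
<<<<<<< LEFT
echo
=======
alpha
>>>>>>> RIGHT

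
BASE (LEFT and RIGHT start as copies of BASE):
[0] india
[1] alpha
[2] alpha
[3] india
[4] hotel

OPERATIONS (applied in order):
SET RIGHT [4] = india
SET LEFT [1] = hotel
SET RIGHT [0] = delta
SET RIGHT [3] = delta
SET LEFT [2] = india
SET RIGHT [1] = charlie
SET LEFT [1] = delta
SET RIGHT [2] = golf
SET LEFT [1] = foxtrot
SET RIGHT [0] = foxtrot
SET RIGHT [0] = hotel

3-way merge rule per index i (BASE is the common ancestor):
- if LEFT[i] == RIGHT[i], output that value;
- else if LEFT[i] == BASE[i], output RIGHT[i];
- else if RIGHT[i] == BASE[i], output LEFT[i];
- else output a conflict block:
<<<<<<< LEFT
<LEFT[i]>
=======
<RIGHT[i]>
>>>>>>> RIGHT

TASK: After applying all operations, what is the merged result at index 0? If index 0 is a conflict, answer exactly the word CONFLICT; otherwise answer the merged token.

Answer: hotel

Derivation:
Final LEFT:  [india, foxtrot, india, india, hotel]
Final RIGHT: [hotel, charlie, golf, delta, india]
i=0: L=india=BASE, R=hotel -> take RIGHT -> hotel
i=1: BASE=alpha L=foxtrot R=charlie all differ -> CONFLICT
i=2: BASE=alpha L=india R=golf all differ -> CONFLICT
i=3: L=india=BASE, R=delta -> take RIGHT -> delta
i=4: L=hotel=BASE, R=india -> take RIGHT -> india
Index 0 -> hotel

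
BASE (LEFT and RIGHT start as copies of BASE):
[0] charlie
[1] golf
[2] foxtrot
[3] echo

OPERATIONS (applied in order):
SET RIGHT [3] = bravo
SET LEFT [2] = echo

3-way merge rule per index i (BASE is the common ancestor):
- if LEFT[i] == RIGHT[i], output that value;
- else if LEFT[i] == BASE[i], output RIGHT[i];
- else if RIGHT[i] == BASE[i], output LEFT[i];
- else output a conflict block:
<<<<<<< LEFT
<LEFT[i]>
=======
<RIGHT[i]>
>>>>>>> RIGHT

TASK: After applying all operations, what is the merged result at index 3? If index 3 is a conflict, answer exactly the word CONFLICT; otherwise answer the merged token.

Answer: bravo

Derivation:
Final LEFT:  [charlie, golf, echo, echo]
Final RIGHT: [charlie, golf, foxtrot, bravo]
i=0: L=charlie R=charlie -> agree -> charlie
i=1: L=golf R=golf -> agree -> golf
i=2: L=echo, R=foxtrot=BASE -> take LEFT -> echo
i=3: L=echo=BASE, R=bravo -> take RIGHT -> bravo
Index 3 -> bravo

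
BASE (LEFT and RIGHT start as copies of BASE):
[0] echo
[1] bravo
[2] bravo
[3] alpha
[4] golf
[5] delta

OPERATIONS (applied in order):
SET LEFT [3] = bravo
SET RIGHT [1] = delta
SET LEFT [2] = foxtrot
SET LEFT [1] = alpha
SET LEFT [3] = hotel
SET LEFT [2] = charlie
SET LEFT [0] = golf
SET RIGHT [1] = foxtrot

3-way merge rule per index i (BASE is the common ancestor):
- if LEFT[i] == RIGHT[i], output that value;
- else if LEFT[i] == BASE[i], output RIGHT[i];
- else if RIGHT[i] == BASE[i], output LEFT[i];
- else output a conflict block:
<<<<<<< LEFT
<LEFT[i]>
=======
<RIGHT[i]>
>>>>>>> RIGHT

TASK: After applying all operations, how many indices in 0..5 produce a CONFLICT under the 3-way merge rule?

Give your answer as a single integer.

Final LEFT:  [golf, alpha, charlie, hotel, golf, delta]
Final RIGHT: [echo, foxtrot, bravo, alpha, golf, delta]
i=0: L=golf, R=echo=BASE -> take LEFT -> golf
i=1: BASE=bravo L=alpha R=foxtrot all differ -> CONFLICT
i=2: L=charlie, R=bravo=BASE -> take LEFT -> charlie
i=3: L=hotel, R=alpha=BASE -> take LEFT -> hotel
i=4: L=golf R=golf -> agree -> golf
i=5: L=delta R=delta -> agree -> delta
Conflict count: 1

Answer: 1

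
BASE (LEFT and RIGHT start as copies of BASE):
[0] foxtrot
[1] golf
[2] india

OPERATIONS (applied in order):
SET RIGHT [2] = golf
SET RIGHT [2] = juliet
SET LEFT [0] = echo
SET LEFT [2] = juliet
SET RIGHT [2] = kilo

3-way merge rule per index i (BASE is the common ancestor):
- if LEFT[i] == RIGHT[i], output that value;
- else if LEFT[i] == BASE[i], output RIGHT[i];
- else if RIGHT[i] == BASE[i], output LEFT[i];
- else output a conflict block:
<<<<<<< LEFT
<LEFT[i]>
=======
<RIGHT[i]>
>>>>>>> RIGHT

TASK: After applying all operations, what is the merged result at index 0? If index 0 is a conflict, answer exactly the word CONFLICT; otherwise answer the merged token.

Final LEFT:  [echo, golf, juliet]
Final RIGHT: [foxtrot, golf, kilo]
i=0: L=echo, R=foxtrot=BASE -> take LEFT -> echo
i=1: L=golf R=golf -> agree -> golf
i=2: BASE=india L=juliet R=kilo all differ -> CONFLICT
Index 0 -> echo

Answer: echo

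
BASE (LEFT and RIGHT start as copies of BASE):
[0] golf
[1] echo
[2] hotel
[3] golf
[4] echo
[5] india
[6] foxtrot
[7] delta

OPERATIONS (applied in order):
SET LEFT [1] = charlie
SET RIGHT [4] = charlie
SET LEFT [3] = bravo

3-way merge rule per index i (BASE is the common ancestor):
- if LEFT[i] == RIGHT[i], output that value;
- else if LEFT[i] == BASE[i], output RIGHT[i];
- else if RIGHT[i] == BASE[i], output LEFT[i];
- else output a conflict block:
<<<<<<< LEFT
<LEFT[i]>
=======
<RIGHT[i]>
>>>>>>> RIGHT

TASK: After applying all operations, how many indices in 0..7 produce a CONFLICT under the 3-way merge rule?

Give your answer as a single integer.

Final LEFT:  [golf, charlie, hotel, bravo, echo, india, foxtrot, delta]
Final RIGHT: [golf, echo, hotel, golf, charlie, india, foxtrot, delta]
i=0: L=golf R=golf -> agree -> golf
i=1: L=charlie, R=echo=BASE -> take LEFT -> charlie
i=2: L=hotel R=hotel -> agree -> hotel
i=3: L=bravo, R=golf=BASE -> take LEFT -> bravo
i=4: L=echo=BASE, R=charlie -> take RIGHT -> charlie
i=5: L=india R=india -> agree -> india
i=6: L=foxtrot R=foxtrot -> agree -> foxtrot
i=7: L=delta R=delta -> agree -> delta
Conflict count: 0

Answer: 0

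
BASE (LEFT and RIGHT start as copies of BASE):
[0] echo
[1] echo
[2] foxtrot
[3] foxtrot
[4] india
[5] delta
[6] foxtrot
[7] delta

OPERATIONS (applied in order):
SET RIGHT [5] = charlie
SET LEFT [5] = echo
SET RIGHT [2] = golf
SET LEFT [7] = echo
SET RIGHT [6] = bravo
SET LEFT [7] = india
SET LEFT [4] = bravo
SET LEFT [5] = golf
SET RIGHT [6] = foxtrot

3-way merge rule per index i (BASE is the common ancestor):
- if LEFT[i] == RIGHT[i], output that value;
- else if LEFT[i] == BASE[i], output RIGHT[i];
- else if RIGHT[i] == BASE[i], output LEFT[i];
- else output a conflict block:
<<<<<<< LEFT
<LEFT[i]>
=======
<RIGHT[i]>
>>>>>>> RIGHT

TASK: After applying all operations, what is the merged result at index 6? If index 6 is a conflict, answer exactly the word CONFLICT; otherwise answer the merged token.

Final LEFT:  [echo, echo, foxtrot, foxtrot, bravo, golf, foxtrot, india]
Final RIGHT: [echo, echo, golf, foxtrot, india, charlie, foxtrot, delta]
i=0: L=echo R=echo -> agree -> echo
i=1: L=echo R=echo -> agree -> echo
i=2: L=foxtrot=BASE, R=golf -> take RIGHT -> golf
i=3: L=foxtrot R=foxtrot -> agree -> foxtrot
i=4: L=bravo, R=india=BASE -> take LEFT -> bravo
i=5: BASE=delta L=golf R=charlie all differ -> CONFLICT
i=6: L=foxtrot R=foxtrot -> agree -> foxtrot
i=7: L=india, R=delta=BASE -> take LEFT -> india
Index 6 -> foxtrot

Answer: foxtrot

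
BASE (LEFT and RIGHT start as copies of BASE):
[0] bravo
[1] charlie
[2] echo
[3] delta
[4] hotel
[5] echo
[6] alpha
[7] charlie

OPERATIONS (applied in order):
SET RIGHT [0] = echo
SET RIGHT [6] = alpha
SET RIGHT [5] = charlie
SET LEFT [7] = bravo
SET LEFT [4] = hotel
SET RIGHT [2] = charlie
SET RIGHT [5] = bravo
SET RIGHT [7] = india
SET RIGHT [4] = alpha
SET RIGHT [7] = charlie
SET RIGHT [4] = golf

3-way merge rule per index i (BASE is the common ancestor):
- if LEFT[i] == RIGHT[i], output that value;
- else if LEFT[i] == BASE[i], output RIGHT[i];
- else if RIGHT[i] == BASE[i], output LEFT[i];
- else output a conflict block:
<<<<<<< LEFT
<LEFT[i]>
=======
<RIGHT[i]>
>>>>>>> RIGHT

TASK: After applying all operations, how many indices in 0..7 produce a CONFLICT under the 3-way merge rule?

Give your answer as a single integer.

Answer: 0

Derivation:
Final LEFT:  [bravo, charlie, echo, delta, hotel, echo, alpha, bravo]
Final RIGHT: [echo, charlie, charlie, delta, golf, bravo, alpha, charlie]
i=0: L=bravo=BASE, R=echo -> take RIGHT -> echo
i=1: L=charlie R=charlie -> agree -> charlie
i=2: L=echo=BASE, R=charlie -> take RIGHT -> charlie
i=3: L=delta R=delta -> agree -> delta
i=4: L=hotel=BASE, R=golf -> take RIGHT -> golf
i=5: L=echo=BASE, R=bravo -> take RIGHT -> bravo
i=6: L=alpha R=alpha -> agree -> alpha
i=7: L=bravo, R=charlie=BASE -> take LEFT -> bravo
Conflict count: 0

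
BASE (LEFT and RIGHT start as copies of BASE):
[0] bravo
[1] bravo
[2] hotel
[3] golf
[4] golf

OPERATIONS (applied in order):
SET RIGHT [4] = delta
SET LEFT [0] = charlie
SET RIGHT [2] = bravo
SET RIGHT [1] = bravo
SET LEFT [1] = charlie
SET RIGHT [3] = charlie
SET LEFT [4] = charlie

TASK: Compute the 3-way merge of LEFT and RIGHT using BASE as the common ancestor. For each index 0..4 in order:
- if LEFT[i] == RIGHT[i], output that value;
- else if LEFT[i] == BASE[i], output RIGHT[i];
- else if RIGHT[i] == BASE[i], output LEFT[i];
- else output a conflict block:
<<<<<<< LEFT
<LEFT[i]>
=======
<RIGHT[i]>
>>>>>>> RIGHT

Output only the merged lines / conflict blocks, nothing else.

Final LEFT:  [charlie, charlie, hotel, golf, charlie]
Final RIGHT: [bravo, bravo, bravo, charlie, delta]
i=0: L=charlie, R=bravo=BASE -> take LEFT -> charlie
i=1: L=charlie, R=bravo=BASE -> take LEFT -> charlie
i=2: L=hotel=BASE, R=bravo -> take RIGHT -> bravo
i=3: L=golf=BASE, R=charlie -> take RIGHT -> charlie
i=4: BASE=golf L=charlie R=delta all differ -> CONFLICT

Answer: charlie
charlie
bravo
charlie
<<<<<<< LEFT
charlie
=======
delta
>>>>>>> RIGHT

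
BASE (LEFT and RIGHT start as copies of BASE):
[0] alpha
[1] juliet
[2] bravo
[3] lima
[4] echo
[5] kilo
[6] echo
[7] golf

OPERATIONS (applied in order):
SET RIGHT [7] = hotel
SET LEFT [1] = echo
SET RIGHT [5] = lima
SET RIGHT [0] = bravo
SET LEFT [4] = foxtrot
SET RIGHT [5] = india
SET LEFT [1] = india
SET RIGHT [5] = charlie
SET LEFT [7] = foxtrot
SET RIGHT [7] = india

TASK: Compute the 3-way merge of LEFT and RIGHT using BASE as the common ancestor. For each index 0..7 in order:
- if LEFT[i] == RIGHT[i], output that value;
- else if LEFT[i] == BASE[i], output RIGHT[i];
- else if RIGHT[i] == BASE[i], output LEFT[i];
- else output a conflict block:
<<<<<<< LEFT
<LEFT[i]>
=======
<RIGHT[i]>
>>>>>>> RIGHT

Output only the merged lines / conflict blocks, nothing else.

Final LEFT:  [alpha, india, bravo, lima, foxtrot, kilo, echo, foxtrot]
Final RIGHT: [bravo, juliet, bravo, lima, echo, charlie, echo, india]
i=0: L=alpha=BASE, R=bravo -> take RIGHT -> bravo
i=1: L=india, R=juliet=BASE -> take LEFT -> india
i=2: L=bravo R=bravo -> agree -> bravo
i=3: L=lima R=lima -> agree -> lima
i=4: L=foxtrot, R=echo=BASE -> take LEFT -> foxtrot
i=5: L=kilo=BASE, R=charlie -> take RIGHT -> charlie
i=6: L=echo R=echo -> agree -> echo
i=7: BASE=golf L=foxtrot R=india all differ -> CONFLICT

Answer: bravo
india
bravo
lima
foxtrot
charlie
echo
<<<<<<< LEFT
foxtrot
=======
india
>>>>>>> RIGHT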